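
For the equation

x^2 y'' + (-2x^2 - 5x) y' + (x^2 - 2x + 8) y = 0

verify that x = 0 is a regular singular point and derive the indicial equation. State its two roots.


Divide by x^2 to reach normal form y'' + P_1(x) y' + P_2(x) y = 0 with P_1(x) = -2 - 5/x and P_2(x) = 1 - 2/x + 8/x^2.
x = 0 is a singular point because the y'-coefficient -2 - 5/x has a pole at x = 0 and the y-coefficient 1 - 2/x + 8/x^2 has a pole at x = 0.
It is a regular singular point because x P_1(x) = p(x) = -2x - 5 and x^2 P_2(x) = q(x) = x^2 - 2x + 8 are polynomials, hence analytic at x = 0.
p(0) = -5,  q(0) = 8.
Indicial equation: r(r-1) + p(0) r + q(0) = 0, i.e. r^2 + (p(0) - 1) r + q(0) = 0, i.e. r^2 - 6 r + 8 = 0.
Discriminant: (-6)^2 - 4(8) = 4, so r = (6 ± 2)/2.
Solving: r_1 = 4, r_2 = 2.

indicial: r^2 - 6 r + 8 = 0; roots r_1 = 4, r_2 = 2


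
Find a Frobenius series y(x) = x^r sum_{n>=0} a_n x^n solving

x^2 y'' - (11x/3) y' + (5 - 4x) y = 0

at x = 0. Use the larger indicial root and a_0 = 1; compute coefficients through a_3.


Write in Frobenius form y'' + (p(x)/x) y' + (q(x)/x^2) y = 0:
  p(x) = -11/3,  q(x) = 5 - 4x.
Indicial equation: r(r-1) + (-11/3) r + (5) = 0 -> roots r_1 = 3, r_2 = 5/3.
Take r = r_1 = 3. Let y(x) = x^r sum_{n>=0} a_n x^n with a_0 = 1.
Substitute y = x^r sum a_n x^n and match x^{r+n}. The recurrence is
  D(n) a_n - 4 a_{n-1} = 0,  where D(n) = (r+n)(r+n-1) + (-11/3)(r+n) + (5).
  a_n = 4 / D(n) * a_{n-1}.
Since the indicial polynomial factors as (r - r_1)(r - r_2), D(n) = (r_1 + n - r_1)(r_1 + n - r_2) = n(n + 4/3).
Evaluating step by step (a_0 = 1):
  n = 1: D(1) = 1(1 + 4/3) = 7/3; numerator = 4(1) = 4; a_1 = (4)/(7/3) = 12/7
  n = 2: D(2) = 2(2 + 4/3) = 20/3; numerator = 4(12/7) = 48/7; a_2 = (48/7)/(20/3) = 36/35
  n = 3: D(3) = 3(3 + 4/3) = 13; numerator = 4(36/35) = 144/35; a_3 = (144/35)/(13) = 144/455

r = 3; a_0 = 1; a_1 = 12/7; a_2 = 36/35; a_3 = 144/455


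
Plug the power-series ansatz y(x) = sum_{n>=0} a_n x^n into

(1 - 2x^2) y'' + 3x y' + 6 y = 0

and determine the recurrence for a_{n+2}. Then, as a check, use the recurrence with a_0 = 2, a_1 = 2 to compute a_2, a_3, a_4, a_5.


Substitute y = sum_n a_n x^n.
(1 - 2 x^2) y'' contributes (n+2)(n+1) a_{n+2} - 2 n(n-1) a_n at x^n.
3 x y'(x) contributes 3 n a_n at x^n.
6 y(x) contributes 6 a_n at x^n.
Matching x^n: (n+2)(n+1) a_{n+2} + (-2 n(n-1) + 3 n + 6) a_n = 0.
Thus a_{n+2} = (2 n(n-1) - 3 n - 6) / ((n+1)(n+2)) * a_n.

Check with a_0 = 2, a_1 = 2 (apply the recurrence for n = 0, 1, 2, 3): a_0 = 2, a_1 = 2, a_2 = -6, a_3 = -3, a_4 = 4, a_5 = 9/20.

a_(n+2) = (2 n(n-1) - 3 n - 6) / ((n+1)(n+2)) * a_n; check: a_0 = 2, a_1 = 2, a_2 = -6, a_3 = -3, a_4 = 4, a_5 = 9/20


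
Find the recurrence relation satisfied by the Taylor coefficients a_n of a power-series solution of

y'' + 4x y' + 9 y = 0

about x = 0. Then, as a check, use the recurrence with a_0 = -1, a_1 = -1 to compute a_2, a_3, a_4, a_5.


Substitute y = sum_n a_n x^n.
y''(x) has coefficient (n+2)(n+1) a_{n+2} at x^n;
4 x y'(x) has coefficient 4 n a_n at x^n (shift);
9 y(x) has coefficient 9 a_n at x^n.
Matching x^n: (n+2)(n+1) a_{n+2} + (4n + 9) a_n = 0.
Thus a_{n+2} = (-4n - 9) / ((n+1)(n+2)) * a_n.

Check with a_0 = -1, a_1 = -1 (apply the recurrence for n = 0, 1, 2, 3): a_0 = -1, a_1 = -1, a_2 = 9/2, a_3 = 13/6, a_4 = -51/8, a_5 = -91/40.

a_(n+2) = (-4n - 9) / ((n+1)(n+2)) * a_n; check: a_0 = -1, a_1 = -1, a_2 = 9/2, a_3 = 13/6, a_4 = -51/8, a_5 = -91/40


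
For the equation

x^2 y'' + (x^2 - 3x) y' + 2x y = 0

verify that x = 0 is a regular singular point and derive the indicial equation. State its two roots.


Divide by x^2 to reach normal form y'' + P_1(x) y' + P_2(x) y = 0 with P_1(x) = 1 - 3/x and P_2(x) = 2/x.
x = 0 is a singular point because the y'-coefficient 1 - 3/x has a pole at x = 0 and the y-coefficient 2/x has a pole at x = 0.
It is a regular singular point because x P_1(x) = p(x) = x - 3 and x^2 P_2(x) = q(x) = 2x are polynomials, hence analytic at x = 0.
p(0) = -3,  q(0) = 0.
Indicial equation: r(r-1) + p(0) r + q(0) = 0, i.e. r^2 + (p(0) - 1) r + q(0) = 0, i.e. r^2 - 4 r = 0.
Discriminant: (-4)^2 - 4(0) = 16, so r = (4 ± 4)/2.
Solving: r_1 = 4, r_2 = 0.

indicial: r^2 - 4 r = 0; roots r_1 = 4, r_2 = 0


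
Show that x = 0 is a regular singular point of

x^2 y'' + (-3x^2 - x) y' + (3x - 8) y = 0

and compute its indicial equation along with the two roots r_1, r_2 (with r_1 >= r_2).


Divide by x^2 to reach normal form y'' + P_1(x) y' + P_2(x) y = 0 with P_1(x) = -3 - 1/x and P_2(x) = 3/x - 8/x^2.
x = 0 is a singular point because the y'-coefficient -3 - 1/x has a pole at x = 0 and the y-coefficient 3/x - 8/x^2 has a pole at x = 0.
It is a regular singular point because x P_1(x) = p(x) = -3x - 1 and x^2 P_2(x) = q(x) = 3x - 8 are polynomials, hence analytic at x = 0.
p(0) = -1,  q(0) = -8.
Indicial equation: r(r-1) + p(0) r + q(0) = 0, i.e. r^2 + (p(0) - 1) r + q(0) = 0, i.e. r^2 - 2 r - 8 = 0.
Discriminant: (-2)^2 - 4(-8) = 36, so r = (2 ± 6)/2.
Solving: r_1 = 4, r_2 = -2.

indicial: r^2 - 2 r - 8 = 0; roots r_1 = 4, r_2 = -2


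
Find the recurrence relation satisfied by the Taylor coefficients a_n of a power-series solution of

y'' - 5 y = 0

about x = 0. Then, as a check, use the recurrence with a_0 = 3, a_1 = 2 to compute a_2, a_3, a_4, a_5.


Substitute y = sum_n a_n x^n into y'' + (const) y = 0.
y''(x) = sum_{n>=0} (n+2)(n+1) a_{n+2} x^n.
The ODE becomes sum_n [(n+2)(n+1) a_{n+2} - 5 a_n] x^n = 0.
Setting each coefficient to zero gives the recurrence:
  (n+2)(n+1) a_{n+2} - 5 a_n = 0,
  a_{n+2} = 5 / ((n+1)(n+2)) a_n.

Check with a_0 = 3, a_1 = 2 (apply the recurrence for n = 0, 1, 2, 3): a_0 = 3, a_1 = 2, a_2 = 15/2, a_3 = 5/3, a_4 = 25/8, a_5 = 5/12.

a_{n+2} = 5/((n+1)(n+2)) * a_n; check: a_0 = 3, a_1 = 2, a_2 = 15/2, a_3 = 5/3, a_4 = 25/8, a_5 = 5/12


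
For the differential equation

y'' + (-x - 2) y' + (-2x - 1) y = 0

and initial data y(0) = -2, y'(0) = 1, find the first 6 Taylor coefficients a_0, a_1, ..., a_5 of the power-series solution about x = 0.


Ansatz: y(x) = sum_{n>=0} a_n x^n, so y'(x) = sum_{n>=1} n a_n x^(n-1) and y''(x) = sum_{n>=2} n(n-1) a_n x^(n-2).
Substitute into P(x) y'' + Q(x) y' + R(x) y = 0 with P(x) = 1, Q(x) = -x - 2, R(x) = -2x - 1, and match powers of x.
Initial conditions: a_0 = -2, a_1 = 1.
Setting the coefficient of each power of x to zero and solving order by order (substituting the coefficients already found):
  x^0: 2 a_2 - 2 a_1 - a_0 = 0  ->  2 a_2 = 2 a_1 + a_0 = 0  ->  a_2 = 0
  x^1: 6 a_3 - 4 a_2 - 2 a_1 - 2 a_0 = 0  ->  6 a_3 = 4 a_2 + 2 a_1 + 2 a_0 = -2  ->  a_3 = -1/3
  x^2: 12 a_4 - 6 a_3 - 3 a_2 - 2 a_1 = 0  ->  12 a_4 = 6 a_3 + 3 a_2 + 2 a_1 = 0  ->  a_4 = 0
  x^3: 20 a_5 - 8 a_4 - 4 a_3 - 2 a_2 = 0  ->  20 a_5 = 8 a_4 + 4 a_3 + 2 a_2 = -4/3  ->  a_5 = -1/15
Truncated series: y(x) = -2 + x - (1/3) x^3 - (1/15) x^5 + O(x^6).

a_0 = -2; a_1 = 1; a_2 = 0; a_3 = -1/3; a_4 = 0; a_5 = -1/15


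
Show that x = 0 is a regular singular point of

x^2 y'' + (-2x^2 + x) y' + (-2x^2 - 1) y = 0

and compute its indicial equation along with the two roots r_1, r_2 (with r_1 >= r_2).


Divide by x^2 to reach normal form y'' + P_1(x) y' + P_2(x) y = 0 with P_1(x) = -2 + 1/x and P_2(x) = -2 - 1/x^2.
x = 0 is a singular point because the y'-coefficient -2 + 1/x has a pole at x = 0 and the y-coefficient -2 - 1/x^2 has a pole at x = 0.
It is a regular singular point because x P_1(x) = p(x) = 1 - 2x and x^2 P_2(x) = q(x) = -2x^2 - 1 are polynomials, hence analytic at x = 0.
p(0) = 1,  q(0) = -1.
Indicial equation: r(r-1) + p(0) r + q(0) = 0, i.e. r^2 + (p(0) - 1) r + q(0) = 0, i.e. r^2 - 1 = 0.
Discriminant: (0)^2 - 4(-1) = 4, so r = (0 ± 2)/2.
Solving: r_1 = 1, r_2 = -1.

indicial: r^2 - 1 = 0; roots r_1 = 1, r_2 = -1


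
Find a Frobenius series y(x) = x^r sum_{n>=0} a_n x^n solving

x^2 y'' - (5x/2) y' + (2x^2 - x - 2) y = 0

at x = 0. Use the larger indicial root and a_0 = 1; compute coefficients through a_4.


Write in Frobenius form y'' + (p(x)/x) y' + (q(x)/x^2) y = 0:
  p(x) = -5/2,  q(x) = 2x^2 - x - 2.
Indicial equation: r(r-1) + (-5/2) r + (-2) = 0 -> roots r_1 = 4, r_2 = -1/2.
Take r = r_1 = 4. Let y(x) = x^r sum_{n>=0} a_n x^n with a_0 = 1.
Substitute y = x^r sum a_n x^n and match x^{r+n}. The recurrence is
  D(n) a_n - 1 a_{n-1} + 2 a_{n-2} = 0,  where D(n) = (r+n)(r+n-1) + (-5/2)(r+n) + (-2).
  a_n = [1 a_{n-1} - 2 a_{n-2}] / D(n).
Since the indicial polynomial factors as (r - r_1)(r - r_2), D(n) = (r_1 + n - r_1)(r_1 + n - r_2) = n(n + 9/2).
Evaluating step by step (a_0 = 1):
  n = 1: D(1) = 1(1 + 9/2) = 11/2; numerator = 1(1) = 1; a_1 = (1)/(11/2) = 2/11
  n = 2: D(2) = 2(2 + 9/2) = 13; numerator = 1(2/11) - 2(1) = -20/11; a_2 = (-20/11)/(13) = -20/143
  n = 3: D(3) = 3(3 + 9/2) = 45/2; numerator = 1(-20/143) - 2(2/11) = -72/143; a_3 = (-72/143)/(45/2) = -16/715
  n = 4: D(4) = 4(4 + 9/2) = 34; numerator = 1(-16/715) - 2(-20/143) = 184/715; a_4 = (184/715)/(34) = 92/12155

r = 4; a_0 = 1; a_1 = 2/11; a_2 = -20/143; a_3 = -16/715; a_4 = 92/12155


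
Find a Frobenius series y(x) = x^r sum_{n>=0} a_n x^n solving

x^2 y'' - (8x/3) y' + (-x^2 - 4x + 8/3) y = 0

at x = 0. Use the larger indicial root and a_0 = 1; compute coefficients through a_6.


Write in Frobenius form y'' + (p(x)/x) y' + (q(x)/x^2) y = 0:
  p(x) = -8/3,  q(x) = -x^2 - 4x + 8/3.
Indicial equation: r(r-1) + (-8/3) r + (8/3) = 0 -> roots r_1 = 8/3, r_2 = 1.
Take r = r_1 = 8/3. Let y(x) = x^r sum_{n>=0} a_n x^n with a_0 = 1.
Substitute y = x^r sum a_n x^n and match x^{r+n}. The recurrence is
  D(n) a_n - 4 a_{n-1} - 1 a_{n-2} = 0,  where D(n) = (r+n)(r+n-1) + (-8/3)(r+n) + (8/3).
  a_n = [4 a_{n-1} + 1 a_{n-2}] / D(n).
Since the indicial polynomial factors as (r - r_1)(r - r_2), D(n) = (r_1 + n - r_1)(r_1 + n - r_2) = n(n + 5/3).
Evaluating step by step (a_0 = 1):
  n = 1: D(1) = 1(1 + 5/3) = 8/3; numerator = 4(1) = 4; a_1 = (4)/(8/3) = 3/2
  n = 2: D(2) = 2(2 + 5/3) = 22/3; numerator = 4(3/2) + 1(1) = 7; a_2 = (7)/(22/3) = 21/22
  n = 3: D(3) = 3(3 + 5/3) = 14; numerator = 4(21/22) + 1(3/2) = 117/22; a_3 = (117/22)/(14) = 117/308
  n = 4: D(4) = 4(4 + 5/3) = 68/3; numerator = 4(117/308) + 1(21/22) = 381/154; a_4 = (381/154)/(68/3) = 1143/10472
  n = 5: D(5) = 5(5 + 5/3) = 100/3; numerator = 4(1143/10472) + 1(117/308) = 4275/5236; a_5 = (4275/5236)/(100/3) = 513/20944
  n = 6: D(6) = 6(6 + 5/3) = 46; numerator = 4(513/20944) + 1(1143/10472) = 2169/10472; a_6 = (2169/10472)/(46) = 2169/481712

r = 8/3; a_0 = 1; a_1 = 3/2; a_2 = 21/22; a_3 = 117/308; a_4 = 1143/10472; a_5 = 513/20944; a_6 = 2169/481712


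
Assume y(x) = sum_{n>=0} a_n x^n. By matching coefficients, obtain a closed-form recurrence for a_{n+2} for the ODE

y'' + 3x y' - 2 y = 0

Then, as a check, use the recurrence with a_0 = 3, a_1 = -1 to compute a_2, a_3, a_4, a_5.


Substitute y = sum_n a_n x^n.
y''(x) has coefficient (n+2)(n+1) a_{n+2} at x^n;
3 x y'(x) has coefficient 3 n a_n at x^n (shift);
-2 y(x) has coefficient -2 a_n at x^n.
Matching x^n: (n+2)(n+1) a_{n+2} + (3n - 2) a_n = 0.
Thus a_{n+2} = (-3n + 2) / ((n+1)(n+2)) * a_n.

Check with a_0 = 3, a_1 = -1 (apply the recurrence for n = 0, 1, 2, 3): a_0 = 3, a_1 = -1, a_2 = 3, a_3 = 1/6, a_4 = -1, a_5 = -7/120.

a_(n+2) = (-3n + 2) / ((n+1)(n+2)) * a_n; check: a_0 = 3, a_1 = -1, a_2 = 3, a_3 = 1/6, a_4 = -1, a_5 = -7/120


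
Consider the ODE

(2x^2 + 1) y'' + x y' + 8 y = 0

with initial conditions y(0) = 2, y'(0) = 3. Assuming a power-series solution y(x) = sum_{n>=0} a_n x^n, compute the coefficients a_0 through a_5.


Ansatz: y(x) = sum_{n>=0} a_n x^n, so y'(x) = sum_{n>=1} n a_n x^(n-1) and y''(x) = sum_{n>=2} n(n-1) a_n x^(n-2).
Substitute into P(x) y'' + Q(x) y' + R(x) y = 0 with P(x) = 2x^2 + 1, Q(x) = x, R(x) = 8, and match powers of x.
Initial conditions: a_0 = 2, a_1 = 3.
Setting the coefficient of each power of x to zero and solving order by order (substituting the coefficients already found):
  x^0: 2 a_2 + 8 a_0 = 0  ->  2 a_2 = -8 a_0 = -16  ->  a_2 = -8
  x^1: 6 a_3 + 9 a_1 = 0  ->  6 a_3 = -9 a_1 = -27  ->  a_3 = -9/2
  x^2: 12 a_4 + 14 a_2 = 0  ->  12 a_4 = -14 a_2 = 112  ->  a_4 = 28/3
  x^3: 20 a_5 + 23 a_3 = 0  ->  20 a_5 = -23 a_3 = 207/2  ->  a_5 = 207/40
Truncated series: y(x) = 2 + 3 x - 8 x^2 - (9/2) x^3 + (28/3) x^4 + (207/40) x^5 + O(x^6).

a_0 = 2; a_1 = 3; a_2 = -8; a_3 = -9/2; a_4 = 28/3; a_5 = 207/40


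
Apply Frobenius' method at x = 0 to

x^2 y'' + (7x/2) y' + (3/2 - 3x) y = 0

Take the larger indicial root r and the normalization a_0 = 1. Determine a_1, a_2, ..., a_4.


Write in Frobenius form y'' + (p(x)/x) y' + (q(x)/x^2) y = 0:
  p(x) = 7/2,  q(x) = 3/2 - 3x.
Indicial equation: r(r-1) + (7/2) r + (3/2) = 0 -> roots r_1 = -1, r_2 = -3/2.
Take r = r_1 = -1. Let y(x) = x^r sum_{n>=0} a_n x^n with a_0 = 1.
Substitute y = x^r sum a_n x^n and match x^{r+n}. The recurrence is
  D(n) a_n - 3 a_{n-1} = 0,  where D(n) = (r+n)(r+n-1) + (7/2)(r+n) + (3/2).
  a_n = 3 / D(n) * a_{n-1}.
Since the indicial polynomial factors as (r - r_1)(r - r_2), D(n) = (r_1 + n - r_1)(r_1 + n - r_2) = n(n + 1/2).
Evaluating step by step (a_0 = 1):
  n = 1: D(1) = 1(1 + 1/2) = 3/2; numerator = 3(1) = 3; a_1 = (3)/(3/2) = 2
  n = 2: D(2) = 2(2 + 1/2) = 5; numerator = 3(2) = 6; a_2 = (6)/(5) = 6/5
  n = 3: D(3) = 3(3 + 1/2) = 21/2; numerator = 3(6/5) = 18/5; a_3 = (18/5)/(21/2) = 12/35
  n = 4: D(4) = 4(4 + 1/2) = 18; numerator = 3(12/35) = 36/35; a_4 = (36/35)/(18) = 2/35

r = -1; a_0 = 1; a_1 = 2; a_2 = 6/5; a_3 = 12/35; a_4 = 2/35


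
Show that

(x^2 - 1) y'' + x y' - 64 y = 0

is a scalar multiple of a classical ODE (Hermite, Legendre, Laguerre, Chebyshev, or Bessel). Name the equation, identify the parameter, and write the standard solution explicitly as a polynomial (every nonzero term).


All three coefficients share the factor -1; dividing through by -1 gives  (1 - x^2) y'' - x y' + 64 y = 0.
This matches the Chebyshev equation (1 - x^2) y'' - x y' + n^2 y = 0 (note the -x y' term, not -2x y') with n^2 = 64, so n = 8; the polynomial solution is T_8(x).
With y = sum_k a_k x^k, matching x^k gives (k+2)(k+1) a_{k+2} = (k^2 - n^2) a_k = (k - 8)(k + 8) a_k. The right side vanishes at k = 8, so the series with the parity of 8 terminates at degree 8.
Standard normalization: leading coefficient of T_n is 2^(n-1), so a_8 = 2^7 = 128. Work downward with a_k = (k+1)(k+2) a_{k+2} / ((k - 8)(k + 8)):
  a_6 = (7)(8)(128) / ((6 - 8)(6 + 8)) = 7168/(-28) = -256
  a_4 = (5)(6)(-256) / ((4 - 8)(4 + 8)) = -7680/(-48) = 160
  a_2 = (3)(4)(160) / ((2 - 8)(2 + 8)) = 1920/(-60) = -32
  a_0 = (1)(2)(-32) / ((0 - 8)(0 + 8)) = -64/(-64) = 1
Hence T_8(x) = 128 x^8 - 256 x^6 + 160 x^4 - 32 x^2 + 1.

T_8(x); series = 128 x^8 - 256 x^6 + 160 x^4 - 32 x^2 + 1


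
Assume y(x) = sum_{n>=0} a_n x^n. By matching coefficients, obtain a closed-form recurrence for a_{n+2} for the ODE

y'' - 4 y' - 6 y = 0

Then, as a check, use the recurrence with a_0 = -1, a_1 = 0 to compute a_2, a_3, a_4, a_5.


Substitute y = sum_n a_n x^n.
y''(x) has coefficient (n+2)(n+1) a_{n+2} at x^n;
-4 y'(x) has coefficient -4 (n+1) a_{n+1} at x^n;
-6 y(x) has coefficient -6 a_n at x^n.
Matching x^n: (n+2)(n+1) a_{n+2} - 4 (n+1) a_{n+1} - 6 a_n = 0.
Thus a_{n+2} = [4 (n+1) a_{n+1} + 6 a_n] / ((n+1)(n+2)).

Check with a_0 = -1, a_1 = 0 (apply the recurrence for n = 0, 1, 2, 3): a_0 = -1, a_1 = 0, a_2 = -3, a_3 = -4, a_4 = -11/2, a_5 = -28/5.

a_(n+2) = [4 (n+1) a_(n+1) + 6 a_n] / ((n+1)(n+2)); check: a_0 = -1, a_1 = 0, a_2 = -3, a_3 = -4, a_4 = -11/2, a_5 = -28/5


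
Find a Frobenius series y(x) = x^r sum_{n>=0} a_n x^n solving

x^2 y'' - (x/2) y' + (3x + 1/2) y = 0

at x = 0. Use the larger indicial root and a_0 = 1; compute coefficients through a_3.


Write in Frobenius form y'' + (p(x)/x) y' + (q(x)/x^2) y = 0:
  p(x) = -1/2,  q(x) = 3x + 1/2.
Indicial equation: r(r-1) + (-1/2) r + (1/2) = 0 -> roots r_1 = 1, r_2 = 1/2.
Take r = r_1 = 1. Let y(x) = x^r sum_{n>=0} a_n x^n with a_0 = 1.
Substitute y = x^r sum a_n x^n and match x^{r+n}. The recurrence is
  D(n) a_n + 3 a_{n-1} = 0,  where D(n) = (r+n)(r+n-1) + (-1/2)(r+n) + (1/2).
  a_n = -3 / D(n) * a_{n-1}.
Since the indicial polynomial factors as (r - r_1)(r - r_2), D(n) = (r_1 + n - r_1)(r_1 + n - r_2) = n(n + 1/2).
Evaluating step by step (a_0 = 1):
  n = 1: D(1) = 1(1 + 1/2) = 3/2; numerator = -3(1) = -3; a_1 = (-3)/(3/2) = -2
  n = 2: D(2) = 2(2 + 1/2) = 5; numerator = -3(-2) = 6; a_2 = (6)/(5) = 6/5
  n = 3: D(3) = 3(3 + 1/2) = 21/2; numerator = -3(6/5) = -18/5; a_3 = (-18/5)/(21/2) = -12/35

r = 1; a_0 = 1; a_1 = -2; a_2 = 6/5; a_3 = -12/35


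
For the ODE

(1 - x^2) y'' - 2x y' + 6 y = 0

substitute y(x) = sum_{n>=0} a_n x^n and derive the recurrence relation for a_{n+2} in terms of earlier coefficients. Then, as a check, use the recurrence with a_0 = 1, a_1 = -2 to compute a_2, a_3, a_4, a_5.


Substitute y = sum_n a_n x^n.
(1 - 1 x^2) y'' contributes (n+2)(n+1) a_{n+2} - n(n-1) a_n at x^n.
-2 x y'(x) contributes -2 n a_n at x^n.
6 y(x) contributes 6 a_n at x^n.
Matching x^n: (n+2)(n+1) a_{n+2} + (-n(n-1) - 2 n + 6) a_n = 0.
Thus a_{n+2} = (n(n-1) + 2 n - 6) / ((n+1)(n+2)) * a_n.

Check with a_0 = 1, a_1 = -2 (apply the recurrence for n = 0, 1, 2, 3): a_0 = 1, a_1 = -2, a_2 = -3, a_3 = 4/3, a_4 = 0, a_5 = 2/5.

a_(n+2) = (n(n-1) + 2 n - 6) / ((n+1)(n+2)) * a_n; check: a_0 = 1, a_1 = -2, a_2 = -3, a_3 = 4/3, a_4 = 0, a_5 = 2/5


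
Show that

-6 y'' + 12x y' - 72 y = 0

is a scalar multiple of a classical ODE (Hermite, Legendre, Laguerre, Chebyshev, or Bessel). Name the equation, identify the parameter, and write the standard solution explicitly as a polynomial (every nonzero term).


All three coefficients share the factor -6; dividing through by -6 gives  y'' - 2x y' + 12 y = 0.
This matches the Hermite equation y'' - 2x y' + 2n y = 0 with 2n = 12, so n = 6; the polynomial solution is H_6(x).
With y = sum_k a_k x^k, matching x^k gives (k+2)(k+1) a_{k+2} = 2(k - n) a_k = 2(k - 6) a_k. The right side vanishes at k = 6, so the series with the parity of 6 terminates at degree 6.
Standard normalization: leading coefficient of H_n is 2^n, so a_6 = 2^6 = 64. Work downward with a_k = (k+1)(k+2) a_{k+2} / (2(k - n)):
  a_4 = (5)(6)(64) / (2(4 - 6)) = 1920/(-4) = -480
  a_2 = (3)(4)(-480) / (2(2 - 6)) = -5760/(-8) = 720
  a_0 = (1)(2)(720) / (2(0 - 6)) = 1440/(-12) = -120
Hence H_6(x) = 64 x^6 - 480 x^4 + 720 x^2 - 120.

H_6(x); series = 64 x^6 - 480 x^4 + 720 x^2 - 120


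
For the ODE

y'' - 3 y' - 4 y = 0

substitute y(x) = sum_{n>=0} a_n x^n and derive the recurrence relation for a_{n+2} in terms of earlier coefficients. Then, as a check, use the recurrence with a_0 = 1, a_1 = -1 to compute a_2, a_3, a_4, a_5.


Substitute y = sum_n a_n x^n.
y''(x) has coefficient (n+2)(n+1) a_{n+2} at x^n;
-3 y'(x) has coefficient -3 (n+1) a_{n+1} at x^n;
-4 y(x) has coefficient -4 a_n at x^n.
Matching x^n: (n+2)(n+1) a_{n+2} - 3 (n+1) a_{n+1} - 4 a_n = 0.
Thus a_{n+2} = [3 (n+1) a_{n+1} + 4 a_n] / ((n+1)(n+2)).

Check with a_0 = 1, a_1 = -1 (apply the recurrence for n = 0, 1, 2, 3): a_0 = 1, a_1 = -1, a_2 = 1/2, a_3 = -1/6, a_4 = 1/24, a_5 = -1/120.

a_(n+2) = [3 (n+1) a_(n+1) + 4 a_n] / ((n+1)(n+2)); check: a_0 = 1, a_1 = -1, a_2 = 1/2, a_3 = -1/6, a_4 = 1/24, a_5 = -1/120


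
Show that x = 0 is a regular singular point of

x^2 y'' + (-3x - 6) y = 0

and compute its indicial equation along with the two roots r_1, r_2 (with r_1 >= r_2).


Divide by x^2 to reach normal form y'' + P_1(x) y' + P_2(x) y = 0 with P_1(x) = 0 and P_2(x) = -3/x - 6/x^2.
x = 0 is a singular point because the y-coefficient -3/x - 6/x^2 has a pole at x = 0.
It is a regular singular point because x P_1(x) = p(x) = 0 and x^2 P_2(x) = q(x) = -3x - 6 are polynomials, hence analytic at x = 0.
p(0) = 0,  q(0) = -6.
Indicial equation: r(r-1) + p(0) r + q(0) = 0, i.e. r^2 + (p(0) - 1) r + q(0) = 0, i.e. r^2 - 1 r - 6 = 0.
Discriminant: (-1)^2 - 4(-6) = 25, so r = (1 ± 5)/2.
Solving: r_1 = 3, r_2 = -2.

indicial: r^2 - 1 r - 6 = 0; roots r_1 = 3, r_2 = -2


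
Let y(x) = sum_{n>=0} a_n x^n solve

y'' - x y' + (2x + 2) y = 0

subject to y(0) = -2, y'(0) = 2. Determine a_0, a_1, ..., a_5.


Ansatz: y(x) = sum_{n>=0} a_n x^n, so y'(x) = sum_{n>=1} n a_n x^(n-1) and y''(x) = sum_{n>=2} n(n-1) a_n x^(n-2).
Substitute into P(x) y'' + Q(x) y' + R(x) y = 0 with P(x) = 1, Q(x) = -x, R(x) = 2x + 2, and match powers of x.
Initial conditions: a_0 = -2, a_1 = 2.
Setting the coefficient of each power of x to zero and solving order by order (substituting the coefficients already found):
  x^0: 2 a_2 + 2 a_0 = 0  ->  2 a_2 = -2 a_0 = 4  ->  a_2 = 2
  x^1: 6 a_3 + a_1 + 2 a_0 = 0  ->  6 a_3 = -a_1 - 2 a_0 = 2  ->  a_3 = 1/3
  x^2: 12 a_4 + 2 a_1 = 0  ->  12 a_4 = -2 a_1 = -4  ->  a_4 = -1/3
  x^3: 20 a_5 - a_3 + 2 a_2 = 0  ->  20 a_5 = a_3 - 2 a_2 = -11/3  ->  a_5 = -11/60
Truncated series: y(x) = -2 + 2 x + 2 x^2 + (1/3) x^3 - (1/3) x^4 - (11/60) x^5 + O(x^6).

a_0 = -2; a_1 = 2; a_2 = 2; a_3 = 1/3; a_4 = -1/3; a_5 = -11/60


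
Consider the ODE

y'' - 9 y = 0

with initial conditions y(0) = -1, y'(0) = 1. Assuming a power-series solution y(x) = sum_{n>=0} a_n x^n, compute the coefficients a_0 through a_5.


Ansatz: y(x) = sum_{n>=0} a_n x^n, so y'(x) = sum_{n>=1} n a_n x^(n-1) and y''(x) = sum_{n>=2} n(n-1) a_n x^(n-2).
Substitute into P(x) y'' + Q(x) y' + R(x) y = 0 with P(x) = 1, Q(x) = 0, R(x) = -9, and match powers of x.
Initial conditions: a_0 = -1, a_1 = 1.
Setting the coefficient of each power of x to zero and solving order by order (substituting the coefficients already found):
  x^0: 2 a_2 - 9 a_0 = 0  ->  2 a_2 = 9 a_0 = -9  ->  a_2 = -9/2
  x^1: 6 a_3 - 9 a_1 = 0  ->  6 a_3 = 9 a_1 = 9  ->  a_3 = 3/2
  x^2: 12 a_4 - 9 a_2 = 0  ->  12 a_4 = 9 a_2 = -81/2  ->  a_4 = -27/8
  x^3: 20 a_5 - 9 a_3 = 0  ->  20 a_5 = 9 a_3 = 27/2  ->  a_5 = 27/40
Truncated series: y(x) = -1 + x - (9/2) x^2 + (3/2) x^3 - (27/8) x^4 + (27/40) x^5 + O(x^6).

a_0 = -1; a_1 = 1; a_2 = -9/2; a_3 = 3/2; a_4 = -27/8; a_5 = 27/40


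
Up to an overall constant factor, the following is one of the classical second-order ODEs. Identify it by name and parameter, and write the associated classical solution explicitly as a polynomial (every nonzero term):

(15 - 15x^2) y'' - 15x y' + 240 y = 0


All three coefficients share the factor 15; dividing through by 15 gives  (1 - x^2) y'' - x y' + 16 y = 0.
This matches the Chebyshev equation (1 - x^2) y'' - x y' + n^2 y = 0 (note the -x y' term, not -2x y') with n^2 = 16, so n = 4; the polynomial solution is T_4(x).
With y = sum_k a_k x^k, matching x^k gives (k+2)(k+1) a_{k+2} = (k^2 - n^2) a_k = (k - 4)(k + 4) a_k. The right side vanishes at k = 4, so the series with the parity of 4 terminates at degree 4.
Standard normalization: leading coefficient of T_n is 2^(n-1), so a_4 = 2^3 = 8. Work downward with a_k = (k+1)(k+2) a_{k+2} / ((k - 4)(k + 4)):
  a_2 = (3)(4)(8) / ((2 - 4)(2 + 4)) = 96/(-12) = -8
  a_0 = (1)(2)(-8) / ((0 - 4)(0 + 4)) = -16/(-16) = 1
Hence T_4(x) = 8 x^4 - 8 x^2 + 1.

T_4(x); series = 8 x^4 - 8 x^2 + 1


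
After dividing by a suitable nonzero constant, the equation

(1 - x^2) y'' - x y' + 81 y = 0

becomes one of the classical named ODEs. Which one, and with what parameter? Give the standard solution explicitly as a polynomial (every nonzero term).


The equation is already in a standard form:  (1 - x^2) y'' - x y' + 81 y = 0.
This matches the Chebyshev equation (1 - x^2) y'' - x y' + n^2 y = 0 (note the -x y' term, not -2x y') with n^2 = 81, so n = 9; the polynomial solution is T_9(x).
With y = sum_k a_k x^k, matching x^k gives (k+2)(k+1) a_{k+2} = (k^2 - n^2) a_k = (k - 9)(k + 9) a_k. The right side vanishes at k = 9, so the series with the parity of 9 terminates at degree 9.
Standard normalization: leading coefficient of T_n is 2^(n-1), so a_9 = 2^8 = 256. Work downward with a_k = (k+1)(k+2) a_{k+2} / ((k - 9)(k + 9)):
  a_7 = (8)(9)(256) / ((7 - 9)(7 + 9)) = 18432/(-32) = -576
  a_5 = (6)(7)(-576) / ((5 - 9)(5 + 9)) = -24192/(-56) = 432
  a_3 = (4)(5)(432) / ((3 - 9)(3 + 9)) = 8640/(-72) = -120
  a_1 = (2)(3)(-120) / ((1 - 9)(1 + 9)) = -720/(-80) = 9
Hence T_9(x) = 256 x^9 - 576 x^7 + 432 x^5 - 120 x^3 + 9 x.

T_9(x); series = 256 x^9 - 576 x^7 + 432 x^5 - 120 x^3 + 9 x


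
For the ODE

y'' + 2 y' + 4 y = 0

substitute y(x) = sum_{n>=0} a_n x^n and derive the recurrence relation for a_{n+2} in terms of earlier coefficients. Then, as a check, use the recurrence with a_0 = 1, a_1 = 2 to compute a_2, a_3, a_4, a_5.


Substitute y = sum_n a_n x^n.
y''(x) has coefficient (n+2)(n+1) a_{n+2} at x^n;
2 y'(x) has coefficient 2 (n+1) a_{n+1} at x^n;
4 y(x) has coefficient 4 a_n at x^n.
Matching x^n: (n+2)(n+1) a_{n+2} + 2 (n+1) a_{n+1} + 4 a_n = 0.
Thus a_{n+2} = [-2 (n+1) a_{n+1} - 4 a_n] / ((n+1)(n+2)).

Check with a_0 = 1, a_1 = 2 (apply the recurrence for n = 0, 1, 2, 3): a_0 = 1, a_1 = 2, a_2 = -4, a_3 = 4/3, a_4 = 2/3, a_5 = -8/15.

a_(n+2) = [-2 (n+1) a_(n+1) - 4 a_n] / ((n+1)(n+2)); check: a_0 = 1, a_1 = 2, a_2 = -4, a_3 = 4/3, a_4 = 2/3, a_5 = -8/15


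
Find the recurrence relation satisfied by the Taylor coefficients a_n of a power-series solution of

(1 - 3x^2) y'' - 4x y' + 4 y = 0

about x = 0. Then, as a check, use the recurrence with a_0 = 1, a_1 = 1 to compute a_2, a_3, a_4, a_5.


Substitute y = sum_n a_n x^n.
(1 - 3 x^2) y'' contributes (n+2)(n+1) a_{n+2} - 3 n(n-1) a_n at x^n.
-4 x y'(x) contributes -4 n a_n at x^n.
4 y(x) contributes 4 a_n at x^n.
Matching x^n: (n+2)(n+1) a_{n+2} + (-3 n(n-1) - 4 n + 4) a_n = 0.
Thus a_{n+2} = (3 n(n-1) + 4 n - 4) / ((n+1)(n+2)) * a_n.

Check with a_0 = 1, a_1 = 1 (apply the recurrence for n = 0, 1, 2, 3): a_0 = 1, a_1 = 1, a_2 = -2, a_3 = 0, a_4 = -5/3, a_5 = 0.

a_(n+2) = (3 n(n-1) + 4 n - 4) / ((n+1)(n+2)) * a_n; check: a_0 = 1, a_1 = 1, a_2 = -2, a_3 = 0, a_4 = -5/3, a_5 = 0


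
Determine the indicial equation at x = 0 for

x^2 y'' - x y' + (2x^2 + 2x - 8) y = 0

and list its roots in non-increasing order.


Divide by x^2 to reach normal form y'' + P_1(x) y' + P_2(x) y = 0 with P_1(x) = -1/x and P_2(x) = 2 + 2/x - 8/x^2.
x = 0 is a singular point because the y'-coefficient -1/x has a pole at x = 0 and the y-coefficient 2 + 2/x - 8/x^2 has a pole at x = 0.
It is a regular singular point because x P_1(x) = p(x) = -1 and x^2 P_2(x) = q(x) = 2x^2 + 2x - 8 are polynomials, hence analytic at x = 0.
p(0) = -1,  q(0) = -8.
Indicial equation: r(r-1) + p(0) r + q(0) = 0, i.e. r^2 + (p(0) - 1) r + q(0) = 0, i.e. r^2 - 2 r - 8 = 0.
Discriminant: (-2)^2 - 4(-8) = 36, so r = (2 ± 6)/2.
Solving: r_1 = 4, r_2 = -2.

indicial: r^2 - 2 r - 8 = 0; roots r_1 = 4, r_2 = -2


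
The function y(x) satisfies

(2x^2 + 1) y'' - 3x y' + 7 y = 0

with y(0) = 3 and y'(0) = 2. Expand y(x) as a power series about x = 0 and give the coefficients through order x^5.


Ansatz: y(x) = sum_{n>=0} a_n x^n, so y'(x) = sum_{n>=1} n a_n x^(n-1) and y''(x) = sum_{n>=2} n(n-1) a_n x^(n-2).
Substitute into P(x) y'' + Q(x) y' + R(x) y = 0 with P(x) = 2x^2 + 1, Q(x) = -3x, R(x) = 7, and match powers of x.
Initial conditions: a_0 = 3, a_1 = 2.
Setting the coefficient of each power of x to zero and solving order by order (substituting the coefficients already found):
  x^0: 2 a_2 + 7 a_0 = 0  ->  2 a_2 = -7 a_0 = -21  ->  a_2 = -21/2
  x^1: 6 a_3 + 4 a_1 = 0  ->  6 a_3 = -4 a_1 = -8  ->  a_3 = -4/3
  x^2: 12 a_4 + 5 a_2 = 0  ->  12 a_4 = -5 a_2 = 105/2  ->  a_4 = 35/8
  x^3: 20 a_5 + 10 a_3 = 0  ->  20 a_5 = -10 a_3 = 40/3  ->  a_5 = 2/3
Truncated series: y(x) = 3 + 2 x - (21/2) x^2 - (4/3) x^3 + (35/8) x^4 + (2/3) x^5 + O(x^6).

a_0 = 3; a_1 = 2; a_2 = -21/2; a_3 = -4/3; a_4 = 35/8; a_5 = 2/3


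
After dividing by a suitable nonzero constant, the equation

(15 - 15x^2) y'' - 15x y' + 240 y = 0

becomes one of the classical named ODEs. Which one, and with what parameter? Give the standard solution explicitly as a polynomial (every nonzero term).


All three coefficients share the factor 15; dividing through by 15 gives  (1 - x^2) y'' - x y' + 16 y = 0.
This matches the Chebyshev equation (1 - x^2) y'' - x y' + n^2 y = 0 (note the -x y' term, not -2x y') with n^2 = 16, so n = 4; the polynomial solution is T_4(x).
With y = sum_k a_k x^k, matching x^k gives (k+2)(k+1) a_{k+2} = (k^2 - n^2) a_k = (k - 4)(k + 4) a_k. The right side vanishes at k = 4, so the series with the parity of 4 terminates at degree 4.
Standard normalization: leading coefficient of T_n is 2^(n-1), so a_4 = 2^3 = 8. Work downward with a_k = (k+1)(k+2) a_{k+2} / ((k - 4)(k + 4)):
  a_2 = (3)(4)(8) / ((2 - 4)(2 + 4)) = 96/(-12) = -8
  a_0 = (1)(2)(-8) / ((0 - 4)(0 + 4)) = -16/(-16) = 1
Hence T_4(x) = 8 x^4 - 8 x^2 + 1.

T_4(x); series = 8 x^4 - 8 x^2 + 1


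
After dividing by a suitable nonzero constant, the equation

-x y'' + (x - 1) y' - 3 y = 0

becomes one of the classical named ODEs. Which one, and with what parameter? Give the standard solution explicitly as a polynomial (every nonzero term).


All three coefficients share the factor -1; dividing through by -1 gives  x y'' + (1 - x) y' + 3 y = 0.
This matches the Laguerre equation x y'' + (1 - x) y' + n y = 0 with n = 3; the polynomial solution is L_3(x).
With y = sum_k a_k x^k, matching x^k gives (k+1)k a_{k+1} + (k+1) a_{k+1} - k a_k + n a_k = 0, i.e. (k+1)^2 a_{k+1} = (k - n) a_k = (k - 3) a_k. The right side vanishes at k = 3, so the series terminates at degree 3.
Standard normalization L_n(0) = 1 gives a_0 = 1. Work upward with a_{k+1} = (k - 3) a_k / (k+1)^2:
  a_1 = (0 - 3)(1) / 1^2 = -3/1 = -3
  a_2 = (1 - 3)(-3) / 2^2 = 6/4 = 3/2
  a_3 = (2 - 3)(3/2) / 3^2 = (-3/2)/9 = -1/6
Hence L_3(x) = -x^3/6 + 3 x^2/2 - 3 x + 1.

L_3(x); series = -x^3/6 + 3 x^2/2 - 3 x + 1


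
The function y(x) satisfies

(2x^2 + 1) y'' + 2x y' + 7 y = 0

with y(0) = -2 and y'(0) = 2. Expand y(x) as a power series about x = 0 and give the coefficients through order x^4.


Ansatz: y(x) = sum_{n>=0} a_n x^n, so y'(x) = sum_{n>=1} n a_n x^(n-1) and y''(x) = sum_{n>=2} n(n-1) a_n x^(n-2).
Substitute into P(x) y'' + Q(x) y' + R(x) y = 0 with P(x) = 2x^2 + 1, Q(x) = 2x, R(x) = 7, and match powers of x.
Initial conditions: a_0 = -2, a_1 = 2.
Setting the coefficient of each power of x to zero and solving order by order (substituting the coefficients already found):
  x^0: 2 a_2 + 7 a_0 = 0  ->  2 a_2 = -7 a_0 = 14  ->  a_2 = 7
  x^1: 6 a_3 + 9 a_1 = 0  ->  6 a_3 = -9 a_1 = -18  ->  a_3 = -3
  x^2: 12 a_4 + 15 a_2 = 0  ->  12 a_4 = -15 a_2 = -105  ->  a_4 = -35/4
Truncated series: y(x) = -2 + 2 x + 7 x^2 - 3 x^3 - (35/4) x^4 + O(x^5).

a_0 = -2; a_1 = 2; a_2 = 7; a_3 = -3; a_4 = -35/4


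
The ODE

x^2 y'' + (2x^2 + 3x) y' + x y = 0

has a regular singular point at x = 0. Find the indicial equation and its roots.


Divide by x^2 to reach normal form y'' + P_1(x) y' + P_2(x) y = 0 with P_1(x) = 2 + 3/x and P_2(x) = 1/x.
x = 0 is a singular point because the y'-coefficient 2 + 3/x has a pole at x = 0 and the y-coefficient 1/x has a pole at x = 0.
It is a regular singular point because x P_1(x) = p(x) = 2x + 3 and x^2 P_2(x) = q(x) = x are polynomials, hence analytic at x = 0.
p(0) = 3,  q(0) = 0.
Indicial equation: r(r-1) + p(0) r + q(0) = 0, i.e. r^2 + (p(0) - 1) r + q(0) = 0, i.e. r^2 + 2 r = 0.
Discriminant: (2)^2 - 4(0) = 4, so r = (-2 ± 2)/2.
Solving: r_1 = 0, r_2 = -2.

indicial: r^2 + 2 r = 0; roots r_1 = 0, r_2 = -2


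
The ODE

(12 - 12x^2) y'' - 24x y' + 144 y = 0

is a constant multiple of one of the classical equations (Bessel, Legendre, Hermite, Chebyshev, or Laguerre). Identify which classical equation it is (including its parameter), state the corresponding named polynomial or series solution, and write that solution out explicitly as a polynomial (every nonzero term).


All three coefficients share the factor 12; dividing through by 12 gives  (1 - x^2) y'' - 2x y' + 12 y = 0.
This matches the Legendre equation (1 - x^2) y'' - 2x y' + n(n+1) y = 0 (note the -2x y' term) with n(n+1) = 12, so n = 3; the polynomial solution is P_3(x).
With y = sum_k a_k x^k, matching x^k gives (k+2)(k+1) a_{k+2} = [k(k+1) - n(n+1)] a_k = (k - 3)(k + 4) a_k. The right side vanishes at k = 3, so the series with the parity of 3 terminates at degree 3.
Standard normalization (P_n(1) = 1): leading coefficient (2n)!/(2^n (n!)^2) = 720/(8*36) = 5/2, so a_3 = 5/2. Work downward with a_k = (k+1)(k+2) a_{k+2} / ((k - 3)(k + 4)):
  a_1 = (2)(3)(5/2) / ((1 - 3)(1 + 4)) = 15/(-10) = -3/2
Hence P_3(x) = 5 x^3/2 - 3 x/2.

P_3(x); series = 5 x^3/2 - 3 x/2


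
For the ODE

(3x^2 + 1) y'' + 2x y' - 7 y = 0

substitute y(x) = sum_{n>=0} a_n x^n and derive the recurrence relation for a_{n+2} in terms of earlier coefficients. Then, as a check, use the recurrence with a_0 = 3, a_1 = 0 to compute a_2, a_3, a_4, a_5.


Substitute y = sum_n a_n x^n.
(1 + 3 x^2) y'' contributes (n+2)(n+1) a_{n+2} + 3 n(n-1) a_n at x^n.
2 x y'(x) contributes 2 n a_n at x^n.
-7 y(x) contributes -7 a_n at x^n.
Matching x^n: (n+2)(n+1) a_{n+2} + (3 n(n-1) + 2 n - 7) a_n = 0.
Thus a_{n+2} = (-3 n(n-1) - 2 n + 7) / ((n+1)(n+2)) * a_n.

Check with a_0 = 3, a_1 = 0 (apply the recurrence for n = 0, 1, 2, 3): a_0 = 3, a_1 = 0, a_2 = 21/2, a_3 = 0, a_4 = -21/8, a_5 = 0.

a_(n+2) = (-3 n(n-1) - 2 n + 7) / ((n+1)(n+2)) * a_n; check: a_0 = 3, a_1 = 0, a_2 = 21/2, a_3 = 0, a_4 = -21/8, a_5 = 0


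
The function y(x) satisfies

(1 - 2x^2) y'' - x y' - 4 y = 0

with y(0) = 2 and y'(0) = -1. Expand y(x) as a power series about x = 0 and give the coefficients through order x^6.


Ansatz: y(x) = sum_{n>=0} a_n x^n, so y'(x) = sum_{n>=1} n a_n x^(n-1) and y''(x) = sum_{n>=2} n(n-1) a_n x^(n-2).
Substitute into P(x) y'' + Q(x) y' + R(x) y = 0 with P(x) = 1 - 2x^2, Q(x) = -x, R(x) = -4, and match powers of x.
Initial conditions: a_0 = 2, a_1 = -1.
Setting the coefficient of each power of x to zero and solving order by order (substituting the coefficients already found):
  x^0: 2 a_2 - 4 a_0 = 0  ->  2 a_2 = 4 a_0 = 8  ->  a_2 = 4
  x^1: 6 a_3 - 5 a_1 = 0  ->  6 a_3 = 5 a_1 = -5  ->  a_3 = -5/6
  x^2: 12 a_4 - 10 a_2 = 0  ->  12 a_4 = 10 a_2 = 40  ->  a_4 = 10/3
  x^3: 20 a_5 - 19 a_3 = 0  ->  20 a_5 = 19 a_3 = -95/6  ->  a_5 = -19/24
  x^4: 30 a_6 - 32 a_4 = 0  ->  30 a_6 = 32 a_4 = 320/3  ->  a_6 = 32/9
Truncated series: y(x) = 2 - x + 4 x^2 - (5/6) x^3 + (10/3) x^4 - (19/24) x^5 + (32/9) x^6 + O(x^7).

a_0 = 2; a_1 = -1; a_2 = 4; a_3 = -5/6; a_4 = 10/3; a_5 = -19/24; a_6 = 32/9


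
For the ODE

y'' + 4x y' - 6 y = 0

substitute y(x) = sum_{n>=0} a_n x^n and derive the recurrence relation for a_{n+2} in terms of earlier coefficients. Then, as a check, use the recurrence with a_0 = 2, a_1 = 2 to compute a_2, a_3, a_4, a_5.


Substitute y = sum_n a_n x^n.
y''(x) has coefficient (n+2)(n+1) a_{n+2} at x^n;
4 x y'(x) has coefficient 4 n a_n at x^n (shift);
-6 y(x) has coefficient -6 a_n at x^n.
Matching x^n: (n+2)(n+1) a_{n+2} + (4n - 6) a_n = 0.
Thus a_{n+2} = (-4n + 6) / ((n+1)(n+2)) * a_n.

Check with a_0 = 2, a_1 = 2 (apply the recurrence for n = 0, 1, 2, 3): a_0 = 2, a_1 = 2, a_2 = 6, a_3 = 2/3, a_4 = -1, a_5 = -1/5.

a_(n+2) = (-4n + 6) / ((n+1)(n+2)) * a_n; check: a_0 = 2, a_1 = 2, a_2 = 6, a_3 = 2/3, a_4 = -1, a_5 = -1/5


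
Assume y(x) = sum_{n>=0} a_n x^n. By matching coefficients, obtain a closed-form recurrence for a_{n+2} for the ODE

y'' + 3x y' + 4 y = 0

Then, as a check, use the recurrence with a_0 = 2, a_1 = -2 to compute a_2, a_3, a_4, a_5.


Substitute y = sum_n a_n x^n.
y''(x) has coefficient (n+2)(n+1) a_{n+2} at x^n;
3 x y'(x) has coefficient 3 n a_n at x^n (shift);
4 y(x) has coefficient 4 a_n at x^n.
Matching x^n: (n+2)(n+1) a_{n+2} + (3n + 4) a_n = 0.
Thus a_{n+2} = (-3n - 4) / ((n+1)(n+2)) * a_n.

Check with a_0 = 2, a_1 = -2 (apply the recurrence for n = 0, 1, 2, 3): a_0 = 2, a_1 = -2, a_2 = -4, a_3 = 7/3, a_4 = 10/3, a_5 = -91/60.

a_(n+2) = (-3n - 4) / ((n+1)(n+2)) * a_n; check: a_0 = 2, a_1 = -2, a_2 = -4, a_3 = 7/3, a_4 = 10/3, a_5 = -91/60


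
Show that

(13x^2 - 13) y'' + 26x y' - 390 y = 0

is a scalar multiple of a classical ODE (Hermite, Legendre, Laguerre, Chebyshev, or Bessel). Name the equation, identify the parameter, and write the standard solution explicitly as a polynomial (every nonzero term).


All three coefficients share the factor -13; dividing through by -13 gives  (1 - x^2) y'' - 2x y' + 30 y = 0.
This matches the Legendre equation (1 - x^2) y'' - 2x y' + n(n+1) y = 0 (note the -2x y' term) with n(n+1) = 30, so n = 5; the polynomial solution is P_5(x).
With y = sum_k a_k x^k, matching x^k gives (k+2)(k+1) a_{k+2} = [k(k+1) - n(n+1)] a_k = (k - 5)(k + 6) a_k. The right side vanishes at k = 5, so the series with the parity of 5 terminates at degree 5.
Standard normalization (P_n(1) = 1): leading coefficient (2n)!/(2^n (n!)^2) = 3628800/(32*14400) = 63/8, so a_5 = 63/8. Work downward with a_k = (k+1)(k+2) a_{k+2} / ((k - 5)(k + 6)):
  a_3 = (4)(5)(63/8) / ((3 - 5)(3 + 6)) = (315/2)/(-18) = -35/4
  a_1 = (2)(3)(-35/4) / ((1 - 5)(1 + 6)) = (-105/2)/(-28) = 15/8
Hence P_5(x) = 63 x^5/8 - 35 x^3/4 + 15 x/8.

P_5(x); series = 63 x^5/8 - 35 x^3/4 + 15 x/8


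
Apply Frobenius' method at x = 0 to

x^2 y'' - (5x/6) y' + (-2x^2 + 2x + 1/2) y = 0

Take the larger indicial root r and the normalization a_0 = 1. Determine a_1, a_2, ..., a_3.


Write in Frobenius form y'' + (p(x)/x) y' + (q(x)/x^2) y = 0:
  p(x) = -5/6,  q(x) = -2x^2 + 2x + 1/2.
Indicial equation: r(r-1) + (-5/6) r + (1/2) = 0 -> roots r_1 = 3/2, r_2 = 1/3.
Take r = r_1 = 3/2. Let y(x) = x^r sum_{n>=0} a_n x^n with a_0 = 1.
Substitute y = x^r sum a_n x^n and match x^{r+n}. The recurrence is
  D(n) a_n + 2 a_{n-1} - 2 a_{n-2} = 0,  where D(n) = (r+n)(r+n-1) + (-5/6)(r+n) + (1/2).
  a_n = [-2 a_{n-1} + 2 a_{n-2}] / D(n).
Since the indicial polynomial factors as (r - r_1)(r - r_2), D(n) = (r_1 + n - r_1)(r_1 + n - r_2) = n(n + 7/6).
Evaluating step by step (a_0 = 1):
  n = 1: D(1) = 1(1 + 7/6) = 13/6; numerator = -2(1) = -2; a_1 = (-2)/(13/6) = -12/13
  n = 2: D(2) = 2(2 + 7/6) = 19/3; numerator = -2(-12/13) + 2(1) = 50/13; a_2 = (50/13)/(19/3) = 150/247
  n = 3: D(3) = 3(3 + 7/6) = 25/2; numerator = -2(150/247) + 2(-12/13) = -756/247; a_3 = (-756/247)/(25/2) = -1512/6175

r = 3/2; a_0 = 1; a_1 = -12/13; a_2 = 150/247; a_3 = -1512/6175


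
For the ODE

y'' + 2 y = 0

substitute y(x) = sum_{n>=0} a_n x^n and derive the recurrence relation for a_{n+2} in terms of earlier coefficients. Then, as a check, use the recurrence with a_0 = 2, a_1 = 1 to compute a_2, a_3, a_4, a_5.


Substitute y = sum_n a_n x^n into y'' + (const) y = 0.
y''(x) = sum_{n>=0} (n+2)(n+1) a_{n+2} x^n.
The ODE becomes sum_n [(n+2)(n+1) a_{n+2} + 2 a_n] x^n = 0.
Setting each coefficient to zero gives the recurrence:
  (n+2)(n+1) a_{n+2} + 2 a_n = 0,
  a_{n+2} = -2 / ((n+1)(n+2)) a_n.

Check with a_0 = 2, a_1 = 1 (apply the recurrence for n = 0, 1, 2, 3): a_0 = 2, a_1 = 1, a_2 = -2, a_3 = -1/3, a_4 = 1/3, a_5 = 1/30.

a_{n+2} = -2/((n+1)(n+2)) * a_n; check: a_0 = 2, a_1 = 1, a_2 = -2, a_3 = -1/3, a_4 = 1/3, a_5 = 1/30


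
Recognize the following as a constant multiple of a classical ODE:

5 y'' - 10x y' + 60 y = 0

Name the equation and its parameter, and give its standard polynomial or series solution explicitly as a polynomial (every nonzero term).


All three coefficients share the factor 5; dividing through by 5 gives  y'' - 2x y' + 12 y = 0.
This matches the Hermite equation y'' - 2x y' + 2n y = 0 with 2n = 12, so n = 6; the polynomial solution is H_6(x).
With y = sum_k a_k x^k, matching x^k gives (k+2)(k+1) a_{k+2} = 2(k - n) a_k = 2(k - 6) a_k. The right side vanishes at k = 6, so the series with the parity of 6 terminates at degree 6.
Standard normalization: leading coefficient of H_n is 2^n, so a_6 = 2^6 = 64. Work downward with a_k = (k+1)(k+2) a_{k+2} / (2(k - n)):
  a_4 = (5)(6)(64) / (2(4 - 6)) = 1920/(-4) = -480
  a_2 = (3)(4)(-480) / (2(2 - 6)) = -5760/(-8) = 720
  a_0 = (1)(2)(720) / (2(0 - 6)) = 1440/(-12) = -120
Hence H_6(x) = 64 x^6 - 480 x^4 + 720 x^2 - 120.

H_6(x); series = 64 x^6 - 480 x^4 + 720 x^2 - 120


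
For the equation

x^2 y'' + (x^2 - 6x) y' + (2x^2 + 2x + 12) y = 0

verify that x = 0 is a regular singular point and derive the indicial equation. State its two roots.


Divide by x^2 to reach normal form y'' + P_1(x) y' + P_2(x) y = 0 with P_1(x) = 1 - 6/x and P_2(x) = 2 + 2/x + 12/x^2.
x = 0 is a singular point because the y'-coefficient 1 - 6/x has a pole at x = 0 and the y-coefficient 2 + 2/x + 12/x^2 has a pole at x = 0.
It is a regular singular point because x P_1(x) = p(x) = x - 6 and x^2 P_2(x) = q(x) = 2x^2 + 2x + 12 are polynomials, hence analytic at x = 0.
p(0) = -6,  q(0) = 12.
Indicial equation: r(r-1) + p(0) r + q(0) = 0, i.e. r^2 + (p(0) - 1) r + q(0) = 0, i.e. r^2 - 7 r + 12 = 0.
Discriminant: (-7)^2 - 4(12) = 1, so r = (7 ± 1)/2.
Solving: r_1 = 4, r_2 = 3.

indicial: r^2 - 7 r + 12 = 0; roots r_1 = 4, r_2 = 3
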